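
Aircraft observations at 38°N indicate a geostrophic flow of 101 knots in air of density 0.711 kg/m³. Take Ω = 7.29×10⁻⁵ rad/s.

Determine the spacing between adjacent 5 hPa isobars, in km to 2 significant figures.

150 km

Coriolis parameter at 38°N:
f = 2Ω sin φ = 2 × 7.29×10⁻⁵ × sin 38° = 8.98×10⁻⁵ s⁻¹
Wind speed in SI: 101 knots = 52.0 m/s
Geostrophic balance rearranged: |∂P/∂n| = f ρ V_g
|∂P/∂n| = 8.98×10⁻⁵ × 0.711 × 52.0 = 3.32×10⁻³ Pa/m
Isobar spacing: Δn = ΔP/|∂P/∂n| = 500 Pa / 3.32×10⁻³ Pa/m = 150779 m ≈ 150 km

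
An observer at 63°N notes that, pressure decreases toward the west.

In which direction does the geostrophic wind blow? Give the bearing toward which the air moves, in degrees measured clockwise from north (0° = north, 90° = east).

000°

The pressure-gradient force points toward the west (bearing 270°).
Geostrophic balance: in the Northern Hemisphere the Coriolis force deflects motion to the right, so the geostrophic wind blows 90° to the right of the pressure-gradient force (low pressure on the left).
Rotating 270° by 90° clockwise gives 000° — the wind blows toward the north.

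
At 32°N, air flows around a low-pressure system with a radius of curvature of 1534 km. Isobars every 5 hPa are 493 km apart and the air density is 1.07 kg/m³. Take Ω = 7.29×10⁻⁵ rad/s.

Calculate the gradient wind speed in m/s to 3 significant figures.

11.2 m/s

Coriolis parameter at 32°N:
f = 2Ω sin φ = 2 × 7.29×10⁻⁵ × sin 32° = 7.73×10⁻⁵ s⁻¹
Pressure gradient: |∂P/∂n| = 500 Pa / 493000 m = 1.01×10⁻³ Pa/m
Geostrophic speed: V_g = |∂P/∂n|/(fρ) = 1.01×10⁻³/(7.73×10⁻⁵ × 1.07) = 12.3 m/s
Around a low, centrifugal force acts outward with Coriolis, so pressure-gradient force balances both:
(1/ρ)|∂P/∂n| = fV + V²/R  →  V² + fR·V − fR·V_g = 0
With fR = 7.73×10⁻⁵ × 1534×10³ m = 119 m/s:
V = [−fR + √((fR)² + 4 fR V_g)]/2 = [−119 + √(119² + 4×119×12.3)]/2 = 11.2 m/s
Subgeostrophic (V < V_g = 12.3 m/s), as expected around a low.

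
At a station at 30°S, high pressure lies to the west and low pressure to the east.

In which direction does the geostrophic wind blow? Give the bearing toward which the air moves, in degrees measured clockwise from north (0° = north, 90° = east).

The pressure-gradient force points toward the east (bearing 090°).
Geostrophic balance: in the Southern Hemisphere the Coriolis force deflects motion to the left, so the geostrophic wind blows 90° to the left of the pressure-gradient force (low pressure on the right).
Rotating 090° by 90° counterclockwise gives 000° — the wind blows toward the north.

000°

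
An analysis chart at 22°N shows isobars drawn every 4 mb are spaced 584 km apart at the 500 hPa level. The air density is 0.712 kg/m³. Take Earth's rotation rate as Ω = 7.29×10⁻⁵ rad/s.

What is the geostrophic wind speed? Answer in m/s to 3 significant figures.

Coriolis parameter at 22°N:
f = 2Ω sin φ = 2 × 7.29×10⁻⁵ × sin 22° = 5.46×10⁻⁵ s⁻¹
Pressure gradient: |∂P/∂n| = 400 Pa / 584000 m = 6.85×10⁻⁴ Pa/m
Geostrophic balance (pressure-gradient force = Coriolis force):
V_g = (1/(fρ)) |∂P/∂n| = 6.85×10⁻⁴ / (5.46×10⁻⁵ × 0.712) = 17.6 m/s

17.6 m/s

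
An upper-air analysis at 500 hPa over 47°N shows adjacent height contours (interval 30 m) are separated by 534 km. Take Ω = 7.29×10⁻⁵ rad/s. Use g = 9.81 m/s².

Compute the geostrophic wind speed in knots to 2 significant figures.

Coriolis parameter at 47°N:
f = 2Ω sin φ = 2 × 7.29×10⁻⁵ × sin 47° = 1.07×10⁻⁴ s⁻¹
Height gradient: |∂Z/∂n| = 30 m / 534000 m = 5.62×10⁻⁵
On a pressure surface, geostrophic balance gives V_g = (g/f)|∂Z/∂n|:
V_g = 9.81 × 5.62×10⁻⁵ / 1.07×10⁻⁴ = 5.17 m/s
Converting: 5.17 m/s × 1.944 = 10 knots

10 knots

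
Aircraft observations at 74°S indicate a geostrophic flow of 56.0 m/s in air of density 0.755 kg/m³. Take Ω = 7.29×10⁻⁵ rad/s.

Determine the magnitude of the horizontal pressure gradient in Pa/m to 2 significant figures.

Coriolis parameter at 74°S:
f = 2Ω sin φ = 2 × 7.29×10⁻⁵ × sin 74° = 1.40×10⁻⁴ s⁻¹
Geostrophic balance rearranged: |∂P/∂n| = f ρ V_g
|∂P/∂n| = 1.40×10⁻⁴ × 0.755 × 56.0 = 5.93×10⁻³ Pa/m

5.9×10⁻³ Pa/m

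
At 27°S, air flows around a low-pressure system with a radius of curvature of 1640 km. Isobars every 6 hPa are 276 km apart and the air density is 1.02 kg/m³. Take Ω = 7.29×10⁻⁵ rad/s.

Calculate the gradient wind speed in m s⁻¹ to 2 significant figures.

26 m s⁻¹

Coriolis parameter at 27°S:
f = 2Ω sin φ = 2 × 7.29×10⁻⁵ × sin 27° = 6.62×10⁻⁵ s⁻¹
Pressure gradient: |∂P/∂n| = 600 Pa / 276000 m = 2.17×10⁻³ Pa/m
Geostrophic speed: V_g = |∂P/∂n|/(fρ) = 2.17×10⁻³/(6.62×10⁻⁵ × 1.02) = 32.2 m/s
Around a low, centrifugal force acts outward with Coriolis, so pressure-gradient force balances both:
(1/ρ)|∂P/∂n| = fV + V²/R  →  V² + fR·V − fR·V_g = 0
With fR = 6.62×10⁻⁵ × 1640×10³ m = 109 m/s:
V = [−fR + √((fR)² + 4 fR V_g)]/2 = [−109 + √(109² + 4×109×32.2)]/2 = 26 m/s
Subgeostrophic (V < V_g = 32.2 m/s), as expected around a low.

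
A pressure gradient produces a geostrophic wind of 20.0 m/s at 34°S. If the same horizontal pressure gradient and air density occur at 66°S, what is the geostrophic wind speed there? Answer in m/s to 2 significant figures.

With the same pressure gradient and density, V_g ∝ 1/f ∝ 1/sin φ.
V₂ = V₁ · sin φ₁ / sin φ₂ = 20.0 × sin 34° / sin 66°
V₂ = 20.0 × 0.5592/0.9135 = 12 m/s

12 m/s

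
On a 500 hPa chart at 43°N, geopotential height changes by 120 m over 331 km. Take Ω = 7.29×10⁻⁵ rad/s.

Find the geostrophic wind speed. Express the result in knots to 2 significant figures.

70 knots

Coriolis parameter at 43°N:
f = 2Ω sin φ = 2 × 7.29×10⁻⁵ × sin 43° = 9.94×10⁻⁵ s⁻¹
Height gradient: |∂Z/∂n| = 120 m / 331000 m = 3.63×10⁻⁴
On a pressure surface, geostrophic balance gives V_g = (g/f)|∂Z/∂n|:
V_g = 9.81 × 3.63×10⁻⁴ / 9.94×10⁻⁵ = 35.8 m/s
Converting: 35.8 m/s × 1.944 = 70 knots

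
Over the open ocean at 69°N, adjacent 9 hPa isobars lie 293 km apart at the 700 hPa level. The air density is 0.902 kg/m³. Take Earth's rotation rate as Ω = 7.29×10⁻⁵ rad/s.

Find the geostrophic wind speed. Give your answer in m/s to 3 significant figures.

Coriolis parameter at 69°N:
f = 2Ω sin φ = 2 × 7.29×10⁻⁵ × sin 69° = 1.36×10⁻⁴ s⁻¹
Pressure gradient: |∂P/∂n| = 900 Pa / 293000 m = 3.07×10⁻³ Pa/m
Geostrophic balance (pressure-gradient force = Coriolis force):
V_g = (1/(fρ)) |∂P/∂n| = 3.07×10⁻³ / (1.36×10⁻⁴ × 0.902) = 25.0 m/s

25.0 m/s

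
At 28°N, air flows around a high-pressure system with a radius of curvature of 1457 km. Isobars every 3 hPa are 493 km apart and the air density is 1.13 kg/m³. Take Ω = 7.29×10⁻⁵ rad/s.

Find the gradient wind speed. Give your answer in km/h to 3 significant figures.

Coriolis parameter at 28°N:
f = 2Ω sin φ = 2 × 7.29×10⁻⁵ × sin 28° = 6.84×10⁻⁵ s⁻¹
Pressure gradient: |∂P/∂n| = 300 Pa / 493000 m = 6.09×10⁻⁴ Pa/m
Geostrophic speed: V_g = |∂P/∂n|/(fρ) = 6.09×10⁻⁴/(6.84×10⁻⁵ × 1.13) = 7.87 m/s
Around a high, pressure-gradient force acts outward with centrifugal, so Coriolis balances both:
fV = (1/ρ)|∂P/∂n| + V²/R  →  V² − fR·V + fR·V_g = 0
With fR = 6.84×10⁻⁵ × 1457×10³ m = 99.7 m/s:
V = [fR − √((fR)² − 4 fR V_g)]/2 = [99.7 − √(99.7² − 4×99.7×7.87)]/2 = 8.61 m/s
Supergeostrophic (V > V_g = 7.87 m/s), as expected around a high.
Converting: 8.61 m/s × 3.6 = 31.0 km/h

31.0 km/h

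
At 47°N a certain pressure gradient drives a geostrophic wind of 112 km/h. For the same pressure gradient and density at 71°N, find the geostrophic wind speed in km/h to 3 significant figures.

86.6 km/h

With the same pressure gradient and density, V_g ∝ 1/f ∝ 1/sin φ.
V₂ = V₁ · sin φ₁ / sin φ₂ = 112 × sin 47° / sin 71°
V₂ = 112 × 0.7314/0.9455 = 86.6 km/h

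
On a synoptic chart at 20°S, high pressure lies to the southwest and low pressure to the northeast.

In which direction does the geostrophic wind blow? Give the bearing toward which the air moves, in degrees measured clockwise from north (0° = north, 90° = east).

The pressure-gradient force points toward the northeast (bearing 045°).
Geostrophic balance: in the Southern Hemisphere the Coriolis force deflects motion to the left, so the geostrophic wind blows 90° to the left of the pressure-gradient force (low pressure on the right).
Rotating 045° by 90° counterclockwise gives 315° — the wind blows toward the northwest.

315°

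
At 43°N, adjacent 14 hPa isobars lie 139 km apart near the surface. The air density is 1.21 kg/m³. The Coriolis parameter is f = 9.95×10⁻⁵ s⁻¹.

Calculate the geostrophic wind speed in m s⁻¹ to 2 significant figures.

Pressure gradient: |∂P/∂n| = 1400 Pa / 139000 m = 1.01×10⁻² Pa/m
Geostrophic balance (pressure-gradient force = Coriolis force):
V_g = (1/(fρ)) |∂P/∂n| = 1.01×10⁻² / (9.95×10⁻⁵ × 1.21) = 83.7 m/s

84 m s⁻¹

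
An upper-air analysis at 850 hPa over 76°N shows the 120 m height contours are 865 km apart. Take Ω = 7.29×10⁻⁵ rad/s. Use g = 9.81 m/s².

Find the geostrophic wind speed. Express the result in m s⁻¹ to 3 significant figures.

9.62 m s⁻¹

Coriolis parameter at 76°N:
f = 2Ω sin φ = 2 × 7.29×10⁻⁵ × sin 76° = 1.41×10⁻⁴ s⁻¹
Height gradient: |∂Z/∂n| = 120 m / 865000 m = 1.39×10⁻⁴
On a pressure surface, geostrophic balance gives V_g = (g/f)|∂Z/∂n|:
V_g = 9.81 × 1.39×10⁻⁴ / 1.41×10⁻⁴ = 9.62 m/s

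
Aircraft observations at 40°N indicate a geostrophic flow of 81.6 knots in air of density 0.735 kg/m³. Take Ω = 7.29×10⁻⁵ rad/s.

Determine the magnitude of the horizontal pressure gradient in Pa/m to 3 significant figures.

2.89×10⁻³ Pa/m

Coriolis parameter at 40°N:
f = 2Ω sin φ = 2 × 7.29×10⁻⁵ × sin 40° = 9.37×10⁻⁵ s⁻¹
Wind speed in SI: 81.6 knots = 42.0 m/s
Geostrophic balance rearranged: |∂P/∂n| = f ρ V_g
|∂P/∂n| = 9.37×10⁻⁵ × 0.735 × 42.0 = 2.89×10⁻³ Pa/m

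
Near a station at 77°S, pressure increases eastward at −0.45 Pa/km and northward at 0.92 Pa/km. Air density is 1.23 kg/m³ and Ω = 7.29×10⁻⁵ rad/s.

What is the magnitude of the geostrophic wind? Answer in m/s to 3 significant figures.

5.86 m/s

Coriolis parameter at 77°S:
f = 2Ω sin φ = 2 × 7.29×10⁻⁵ × sin 77° = 1.42×10⁻⁴ s⁻¹
In the Southern Hemisphere f is negative: f = −1.42×10⁻⁴ s⁻¹.
Component geostrophic relations (x east, y north):
u_g = −(1/(fρ)) ∂P/∂y,  v_g = (1/(fρ)) ∂P/∂x
u_g = −(0.92×10⁻³)/(−1.42×10⁻⁴ × 1.23) = 5.27 m/s;  v_g = (−0.45×10⁻³)/(−1.42×10⁻⁴ × 1.23) = 2.58 m/s
|V_g| = √(u_g² + v_g²) = 5.86 m/s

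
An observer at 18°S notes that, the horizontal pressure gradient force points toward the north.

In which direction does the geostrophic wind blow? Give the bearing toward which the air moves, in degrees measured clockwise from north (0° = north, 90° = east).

270°

The pressure-gradient force points toward the north (bearing 000°).
Geostrophic balance: in the Southern Hemisphere the Coriolis force deflects motion to the left, so the geostrophic wind blows 90° to the left of the pressure-gradient force (low pressure on the right).
Rotating 000° by 90° counterclockwise gives 270° — the wind blows toward the west.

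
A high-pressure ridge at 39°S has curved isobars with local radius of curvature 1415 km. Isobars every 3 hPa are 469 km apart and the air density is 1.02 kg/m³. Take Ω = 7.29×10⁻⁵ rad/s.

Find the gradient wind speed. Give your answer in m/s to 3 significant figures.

7.24 m/s

Coriolis parameter at 39°S:
f = 2Ω sin φ = 2 × 7.29×10⁻⁵ × sin 39° = 9.18×10⁻⁵ s⁻¹
Pressure gradient: |∂P/∂n| = 300 Pa / 469000 m = 6.40×10⁻⁴ Pa/m
Geostrophic speed: V_g = |∂P/∂n|/(fρ) = 6.40×10⁻⁴/(9.18×10⁻⁵ × 1.02) = 6.83 m/s
Around a high, pressure-gradient force acts outward with centrifugal, so Coriolis balances both:
fV = (1/ρ)|∂P/∂n| + V²/R  →  V² − fR·V + fR·V_g = 0
With fR = 9.18×10⁻⁵ × 1415×10³ m = 130 m/s:
V = [fR − √((fR)² − 4 fR V_g)]/2 = [130 − √(130² − 4×130×6.83)]/2 = 7.24 m/s
Supergeostrophic (V > V_g = 6.83 m/s), as expected around a high.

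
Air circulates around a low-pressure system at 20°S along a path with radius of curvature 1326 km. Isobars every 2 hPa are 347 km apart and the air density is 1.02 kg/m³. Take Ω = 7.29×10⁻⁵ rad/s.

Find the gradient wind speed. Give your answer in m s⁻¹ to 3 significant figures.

9.86 m s⁻¹

Coriolis parameter at 20°S:
f = 2Ω sin φ = 2 × 7.29×10⁻⁵ × sin 20° = 4.99×10⁻⁵ s⁻¹
Pressure gradient: |∂P/∂n| = 200 Pa / 347000 m = 5.76×10⁻⁴ Pa/m
Geostrophic speed: V_g = |∂P/∂n|/(fρ) = 5.76×10⁻⁴/(4.99×10⁻⁵ × 1.02) = 11.3 m/s
Around a low, centrifugal force acts outward with Coriolis, so pressure-gradient force balances both:
(1/ρ)|∂P/∂n| = fV + V²/R  →  V² + fR·V − fR·V_g = 0
With fR = 4.99×10⁻⁵ × 1326×10³ m = 66.1 m/s:
V = [−fR + √((fR)² + 4 fR V_g)]/2 = [−66.1 + √(66.1² + 4×66.1×11.3)]/2 = 9.86 m/s
Subgeostrophic (V < V_g = 11.3 m/s), as expected around a low.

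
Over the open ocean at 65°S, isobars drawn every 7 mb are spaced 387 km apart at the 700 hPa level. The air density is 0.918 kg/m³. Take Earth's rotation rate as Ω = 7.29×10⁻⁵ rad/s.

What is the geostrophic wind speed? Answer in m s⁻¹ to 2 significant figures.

Coriolis parameter at 65°S:
f = 2Ω sin φ = 2 × 7.29×10⁻⁵ × sin 65° = 1.32×10⁻⁴ s⁻¹
Pressure gradient: |∂P/∂n| = 700 Pa / 387000 m = 1.81×10⁻³ Pa/m
Geostrophic balance (pressure-gradient force = Coriolis force):
V_g = (1/(fρ)) |∂P/∂n| = 1.81×10⁻³ / (1.32×10⁻⁴ × 0.918) = 14.9 m/s

15 m s⁻¹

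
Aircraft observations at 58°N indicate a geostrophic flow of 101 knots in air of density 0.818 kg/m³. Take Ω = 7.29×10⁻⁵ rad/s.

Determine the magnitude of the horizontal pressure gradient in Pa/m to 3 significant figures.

5.26×10⁻³ Pa/m

Coriolis parameter at 58°N:
f = 2Ω sin φ = 2 × 7.29×10⁻⁵ × sin 58° = 1.24×10⁻⁴ s⁻¹
Wind speed in SI: 101 knots = 52.0 m/s
Geostrophic balance rearranged: |∂P/∂n| = f ρ V_g
|∂P/∂n| = 1.24×10⁻⁴ × 0.818 × 52.0 = 5.26×10⁻³ Pa/m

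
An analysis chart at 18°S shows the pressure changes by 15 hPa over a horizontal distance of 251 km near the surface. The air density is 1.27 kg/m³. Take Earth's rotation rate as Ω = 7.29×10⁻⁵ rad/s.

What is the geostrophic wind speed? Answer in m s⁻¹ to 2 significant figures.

Coriolis parameter at 18°S:
f = 2Ω sin φ = 2 × 7.29×10⁻⁵ × sin 18° = 4.51×10⁻⁵ s⁻¹
Pressure gradient: |∂P/∂n| = 1500 Pa / 251000 m = 5.98×10⁻³ Pa/m
Geostrophic balance (pressure-gradient force = Coriolis force):
V_g = (1/(fρ)) |∂P/∂n| = 5.98×10⁻³ / (4.51×10⁻⁵ × 1.27) = 104 m/s

100 m s⁻¹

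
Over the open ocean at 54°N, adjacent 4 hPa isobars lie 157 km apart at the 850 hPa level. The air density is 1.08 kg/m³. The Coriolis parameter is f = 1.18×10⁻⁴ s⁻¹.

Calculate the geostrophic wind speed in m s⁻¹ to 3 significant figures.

Pressure gradient: |∂P/∂n| = 400 Pa / 157000 m = 2.55×10⁻³ Pa/m
Geostrophic balance (pressure-gradient force = Coriolis force):
V_g = (1/(fρ)) |∂P/∂n| = 2.55×10⁻³ / (1.18×10⁻⁴ × 1.08) = 20.0 m/s

20.0 m s⁻¹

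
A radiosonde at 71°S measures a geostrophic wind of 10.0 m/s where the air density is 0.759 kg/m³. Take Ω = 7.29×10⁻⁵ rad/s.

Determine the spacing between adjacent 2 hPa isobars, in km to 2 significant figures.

190 km

Coriolis parameter at 71°S:
f = 2Ω sin φ = 2 × 7.29×10⁻⁵ × sin 71° = 1.38×10⁻⁴ s⁻¹
Geostrophic balance rearranged: |∂P/∂n| = f ρ V_g
|∂P/∂n| = 1.38×10⁻⁴ × 0.759 × 10.0 = 1.05×10⁻³ Pa/m
Isobar spacing: Δn = ΔP/|∂P/∂n| = 200 Pa / 1.05×10⁻³ Pa/m = 191144 m ≈ 190 km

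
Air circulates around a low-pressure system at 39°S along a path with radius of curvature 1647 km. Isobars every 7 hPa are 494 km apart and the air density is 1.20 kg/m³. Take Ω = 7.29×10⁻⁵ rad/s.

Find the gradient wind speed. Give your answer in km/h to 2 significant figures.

Coriolis parameter at 39°S:
f = 2Ω sin φ = 2 × 7.29×10⁻⁵ × sin 39° = 9.18×10⁻⁵ s⁻¹
Pressure gradient: |∂P/∂n| = 700 Pa / 494000 m = 1.42×10⁻³ Pa/m
Geostrophic speed: V_g = |∂P/∂n|/(fρ) = 1.42×10⁻³/(9.18×10⁻⁵ × 1.20) = 12.9 m/s
Around a low, centrifugal force acts outward with Coriolis, so pressure-gradient force balances both:
(1/ρ)|∂P/∂n| = fV + V²/R  →  V² + fR·V − fR·V_g = 0
With fR = 9.18×10⁻⁵ × 1647×10³ m = 151 m/s:
V = [−fR + √((fR)² + 4 fR V_g)]/2 = [−151 + √(151² + 4×151×12.9)]/2 = 11.9 m/s
Subgeostrophic (V < V_g = 12.9 m/s), as expected around a low.
Converting: 11.9 m/s × 3.6 = 43 km/h

43 km/h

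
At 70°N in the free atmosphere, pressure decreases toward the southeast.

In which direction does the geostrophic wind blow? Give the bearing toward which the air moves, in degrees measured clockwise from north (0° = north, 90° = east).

225°

The pressure-gradient force points toward the southeast (bearing 135°).
Geostrophic balance: in the Northern Hemisphere the Coriolis force deflects motion to the right, so the geostrophic wind blows 90° to the right of the pressure-gradient force (low pressure on the left).
Rotating 135° by 90° clockwise gives 225° — the wind blows toward the southwest.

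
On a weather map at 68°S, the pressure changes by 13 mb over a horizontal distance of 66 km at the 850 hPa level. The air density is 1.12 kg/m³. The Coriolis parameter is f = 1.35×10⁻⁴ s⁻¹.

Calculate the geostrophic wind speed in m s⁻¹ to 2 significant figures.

Pressure gradient: |∂P/∂n| = 1300 Pa / 66000 m = 1.97×10⁻² Pa/m
Geostrophic balance (pressure-gradient force = Coriolis force):
V_g = (1/(fρ)) |∂P/∂n| = 1.97×10⁻² / (1.35×10⁻⁴ × 1.12) = 130 m/s

130 m s⁻¹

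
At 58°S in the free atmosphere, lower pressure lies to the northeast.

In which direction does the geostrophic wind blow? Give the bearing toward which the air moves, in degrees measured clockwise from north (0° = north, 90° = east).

The pressure-gradient force points toward the northeast (bearing 045°).
Geostrophic balance: in the Southern Hemisphere the Coriolis force deflects motion to the left, so the geostrophic wind blows 90° to the left of the pressure-gradient force (low pressure on the right).
Rotating 045° by 90° counterclockwise gives 315° — the wind blows toward the northwest.

315°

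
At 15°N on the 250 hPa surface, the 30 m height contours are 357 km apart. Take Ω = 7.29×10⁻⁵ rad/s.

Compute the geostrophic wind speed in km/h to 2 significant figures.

Coriolis parameter at 15°N:
f = 2Ω sin φ = 2 × 7.29×10⁻⁵ × sin 15° = 3.77×10⁻⁵ s⁻¹
Height gradient: |∂Z/∂n| = 30 m / 357000 m = 8.40×10⁻⁵
On a pressure surface, geostrophic balance gives V_g = (g/f)|∂Z/∂n|:
V_g = 9.81 × 8.40×10⁻⁵ / 3.77×10⁻⁵ = 21.8 m/s
Converting: 21.8 m/s × 3.6 = 79 km/h

79 km/h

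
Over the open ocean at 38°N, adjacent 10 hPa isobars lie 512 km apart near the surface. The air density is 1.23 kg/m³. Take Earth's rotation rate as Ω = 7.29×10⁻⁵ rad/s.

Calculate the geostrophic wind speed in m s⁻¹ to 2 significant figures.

Coriolis parameter at 38°N:
f = 2Ω sin φ = 2 × 7.29×10⁻⁵ × sin 38° = 8.98×10⁻⁵ s⁻¹
Pressure gradient: |∂P/∂n| = 1000 Pa / 512000 m = 1.95×10⁻³ Pa/m
Geostrophic balance (pressure-gradient force = Coriolis force):
V_g = (1/(fρ)) |∂P/∂n| = 1.95×10⁻³ / (8.98×10⁻⁵ × 1.23) = 17.7 m/s

18 m s⁻¹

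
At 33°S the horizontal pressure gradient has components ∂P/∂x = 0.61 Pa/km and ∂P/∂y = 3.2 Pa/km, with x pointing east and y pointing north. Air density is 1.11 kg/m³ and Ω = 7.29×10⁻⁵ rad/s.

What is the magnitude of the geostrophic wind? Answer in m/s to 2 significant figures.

37 m/s

Coriolis parameter at 33°S:
f = 2Ω sin φ = 2 × 7.29×10⁻⁵ × sin 33° = 7.94×10⁻⁵ s⁻¹
In the Southern Hemisphere f is negative: f = −7.94×10⁻⁵ s⁻¹.
Component geostrophic relations (x east, y north):
u_g = −(1/(fρ)) ∂P/∂y,  v_g = (1/(fρ)) ∂P/∂x
u_g = −(3.2×10⁻³)/(−7.94×10⁻⁵ × 1.11) = 36.3 m/s;  v_g = (0.61×10⁻³)/(−7.94×10⁻⁵ × 1.11) = −6.92 m/s
|V_g| = √(u_g² + v_g²) = 37.0 m/s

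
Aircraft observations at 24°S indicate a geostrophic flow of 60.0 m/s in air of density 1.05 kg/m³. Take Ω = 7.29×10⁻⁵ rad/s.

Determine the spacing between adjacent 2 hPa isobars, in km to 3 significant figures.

Coriolis parameter at 24°S:
f = 2Ω sin φ = 2 × 7.29×10⁻⁵ × sin 24° = 5.93×10⁻⁵ s⁻¹
Geostrophic balance rearranged: |∂P/∂n| = f ρ V_g
|∂P/∂n| = 5.93×10⁻⁵ × 1.05 × 60.0 = 3.74×10⁻³ Pa/m
Isobar spacing: Δn = ΔP/|∂P/∂n| = 200 Pa / 3.74×10⁻³ Pa/m = 53533 m ≈ 53.5 km

53.5 km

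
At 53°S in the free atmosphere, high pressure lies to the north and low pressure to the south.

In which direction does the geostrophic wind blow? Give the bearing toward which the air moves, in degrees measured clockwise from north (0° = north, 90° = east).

The pressure-gradient force points toward the south (bearing 180°).
Geostrophic balance: in the Southern Hemisphere the Coriolis force deflects motion to the left, so the geostrophic wind blows 90° to the left of the pressure-gradient force (low pressure on the right).
Rotating 180° by 90° counterclockwise gives 090° — the wind blows toward the east.

090°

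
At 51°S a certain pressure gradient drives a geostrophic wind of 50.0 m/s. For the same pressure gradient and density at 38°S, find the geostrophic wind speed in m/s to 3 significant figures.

63.1 m/s

With the same pressure gradient and density, V_g ∝ 1/f ∝ 1/sin φ.
V₂ = V₁ · sin φ₁ / sin φ₂ = 50.0 × sin 51° / sin 38°
V₂ = 50.0 × 0.7771/0.6157 = 63.1 m/s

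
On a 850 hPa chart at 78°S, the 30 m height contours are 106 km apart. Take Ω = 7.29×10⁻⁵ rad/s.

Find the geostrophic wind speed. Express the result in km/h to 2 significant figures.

Coriolis parameter at 78°S:
f = 2Ω sin φ = 2 × 7.29×10⁻⁵ × sin 78° = 1.43×10⁻⁴ s⁻¹
Height gradient: |∂Z/∂n| = 30 m / 106000 m = 2.83×10⁻⁴
On a pressure surface, geostrophic balance gives V_g = (g/f)|∂Z/∂n|:
V_g = 9.81 × 2.83×10⁻⁴ / 1.43×10⁻⁴ = 19.5 m/s
Converting: 19.5 m/s × 3.6 = 70 km/h

70 km/h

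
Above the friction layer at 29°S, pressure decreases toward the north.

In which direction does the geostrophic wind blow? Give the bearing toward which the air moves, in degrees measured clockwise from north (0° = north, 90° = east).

The pressure-gradient force points toward the north (bearing 000°).
Geostrophic balance: in the Southern Hemisphere the Coriolis force deflects motion to the left, so the geostrophic wind blows 90° to the left of the pressure-gradient force (low pressure on the right).
Rotating 000° by 90° counterclockwise gives 270° — the wind blows toward the west.

270°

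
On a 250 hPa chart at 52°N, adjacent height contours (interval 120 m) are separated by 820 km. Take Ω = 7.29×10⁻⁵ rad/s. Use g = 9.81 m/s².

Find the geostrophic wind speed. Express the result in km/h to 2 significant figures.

Coriolis parameter at 52°N:
f = 2Ω sin φ = 2 × 7.29×10⁻⁵ × sin 52° = 1.15×10⁻⁴ s⁻¹
Height gradient: |∂Z/∂n| = 120 m / 820000 m = 1.46×10⁻⁴
On a pressure surface, geostrophic balance gives V_g = (g/f)|∂Z/∂n|:
V_g = 9.81 × 1.46×10⁻⁴ / 1.15×10⁻⁴ = 12.5 m/s
Converting: 12.5 m/s × 3.6 = 45 km/h

45 km/h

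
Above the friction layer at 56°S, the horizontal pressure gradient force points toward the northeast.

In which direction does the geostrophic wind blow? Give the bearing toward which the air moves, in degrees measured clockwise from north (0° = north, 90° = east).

315°

The pressure-gradient force points toward the northeast (bearing 045°).
Geostrophic balance: in the Southern Hemisphere the Coriolis force deflects motion to the left, so the geostrophic wind blows 90° to the left of the pressure-gradient force (low pressure on the right).
Rotating 045° by 90° counterclockwise gives 315° — the wind blows toward the northwest.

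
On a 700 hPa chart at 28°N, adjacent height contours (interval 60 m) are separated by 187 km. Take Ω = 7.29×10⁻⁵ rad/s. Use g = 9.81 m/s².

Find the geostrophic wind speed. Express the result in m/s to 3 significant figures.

Coriolis parameter at 28°N:
f = 2Ω sin φ = 2 × 7.29×10⁻⁵ × sin 28° = 6.84×10⁻⁵ s⁻¹
Height gradient: |∂Z/∂n| = 60 m / 187000 m = 3.21×10⁻⁴
On a pressure surface, geostrophic balance gives V_g = (g/f)|∂Z/∂n|:
V_g = 9.81 × 3.21×10⁻⁴ / 6.84×10⁻⁵ = 46.0 m/s

46.0 m/s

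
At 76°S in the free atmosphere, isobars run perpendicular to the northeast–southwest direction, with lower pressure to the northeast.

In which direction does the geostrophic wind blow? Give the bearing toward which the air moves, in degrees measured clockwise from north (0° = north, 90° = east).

315°

The pressure-gradient force points toward the northeast (bearing 045°).
Geostrophic balance: in the Southern Hemisphere the Coriolis force deflects motion to the left, so the geostrophic wind blows 90° to the left of the pressure-gradient force (low pressure on the right).
Rotating 045° by 90° counterclockwise gives 315° — the wind blows toward the northwest.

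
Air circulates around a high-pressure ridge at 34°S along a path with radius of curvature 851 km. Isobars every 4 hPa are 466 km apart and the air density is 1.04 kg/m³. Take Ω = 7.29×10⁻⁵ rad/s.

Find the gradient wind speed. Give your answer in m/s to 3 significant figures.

12.3 m/s

Coriolis parameter at 34°S:
f = 2Ω sin φ = 2 × 7.29×10⁻⁵ × sin 34° = 8.15×10⁻⁵ s⁻¹
Pressure gradient: |∂P/∂n| = 400 Pa / 466000 m = 8.58×10⁻⁴ Pa/m
Geostrophic speed: V_g = |∂P/∂n|/(fρ) = 8.58×10⁻⁴/(8.15×10⁻⁵ × 1.04) = 10.1 m/s
Around a high, pressure-gradient force acts outward with centrifugal, so Coriolis balances both:
fV = (1/ρ)|∂P/∂n| + V²/R  →  V² − fR·V + fR·V_g = 0
With fR = 8.15×10⁻⁵ × 851×10³ m = 69.4 m/s:
V = [fR − √((fR)² − 4 fR V_g)]/2 = [69.4 − √(69.4² − 4×69.4×10.1)]/2 = 12.3 m/s
Supergeostrophic (V > V_g = 10.1 m/s), as expected around a high.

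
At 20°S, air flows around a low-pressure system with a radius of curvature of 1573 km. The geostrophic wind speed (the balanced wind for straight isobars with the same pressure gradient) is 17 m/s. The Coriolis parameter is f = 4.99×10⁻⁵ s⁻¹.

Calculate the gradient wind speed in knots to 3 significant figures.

27.9 knots

Around a low, centrifugal force acts outward with Coriolis, so pressure-gradient force balances both:
(1/ρ)|∂P/∂n| = fV + V²/R  →  V² + fR·V − fR·V_g = 0
With fR = 4.99×10⁻⁵ × 1573×10³ m = 78.5 m/s:
V = [−fR + √((fR)² + 4 fR V_g)]/2 = [−78.5 + √(78.5² + 4×78.5×17)]/2 = 14.4 m/s
Subgeostrophic (V < V_g = 17 m/s), as expected around a low.
Converting: 14.4 m/s × 1.944 = 27.9 knots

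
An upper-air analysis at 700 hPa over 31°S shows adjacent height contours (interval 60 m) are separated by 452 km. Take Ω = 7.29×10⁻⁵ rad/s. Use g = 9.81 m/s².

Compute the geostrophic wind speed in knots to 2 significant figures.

34 knots

Coriolis parameter at 31°S:
f = 2Ω sin φ = 2 × 7.29×10⁻⁵ × sin 31° = 7.51×10⁻⁵ s⁻¹
Height gradient: |∂Z/∂n| = 60 m / 452000 m = 1.33×10⁻⁴
On a pressure surface, geostrophic balance gives V_g = (g/f)|∂Z/∂n|:
V_g = 9.81 × 1.33×10⁻⁴ / 7.51×10⁻⁵ = 17.3 m/s
Converting: 17.3 m/s × 1.944 = 34 knots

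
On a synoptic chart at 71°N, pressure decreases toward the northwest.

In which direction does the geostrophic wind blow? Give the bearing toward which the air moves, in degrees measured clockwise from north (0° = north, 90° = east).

The pressure-gradient force points toward the northwest (bearing 315°).
Geostrophic balance: in the Northern Hemisphere the Coriolis force deflects motion to the right, so the geostrophic wind blows 90° to the right of the pressure-gradient force (low pressure on the left).
Rotating 315° by 90° clockwise gives 045° — the wind blows toward the northeast.

045°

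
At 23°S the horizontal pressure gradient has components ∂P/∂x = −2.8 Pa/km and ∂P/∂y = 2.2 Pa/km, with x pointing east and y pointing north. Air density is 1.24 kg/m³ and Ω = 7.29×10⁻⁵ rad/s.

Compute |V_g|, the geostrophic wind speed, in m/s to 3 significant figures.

Coriolis parameter at 23°S:
f = 2Ω sin φ = 2 × 7.29×10⁻⁵ × sin 23° = 5.70×10⁻⁵ s⁻¹
In the Southern Hemisphere f is negative: f = −5.70×10⁻⁵ s⁻¹.
Component geostrophic relations (x east, y north):
u_g = −(1/(fρ)) ∂P/∂y,  v_g = (1/(fρ)) ∂P/∂x
u_g = −(2.2×10⁻³)/(−5.70×10⁻⁵ × 1.24) = 31.1 m/s;  v_g = (−2.8×10⁻³)/(−5.70×10⁻⁵ × 1.24) = 39.6 m/s
|V_g| = √(u_g² + v_g²) = 50.4 m/s

50.4 m/s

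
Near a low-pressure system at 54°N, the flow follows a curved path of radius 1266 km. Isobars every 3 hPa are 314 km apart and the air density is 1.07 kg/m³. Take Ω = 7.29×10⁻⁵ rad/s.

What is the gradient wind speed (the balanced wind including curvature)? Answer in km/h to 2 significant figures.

Coriolis parameter at 54°N:
f = 2Ω sin φ = 2 × 7.29×10⁻⁵ × sin 54° = 1.18×10⁻⁴ s⁻¹
Pressure gradient: |∂P/∂n| = 300 Pa / 314000 m = 9.55×10⁻⁴ Pa/m
Geostrophic speed: V_g = |∂P/∂n|/(fρ) = 9.55×10⁻⁴/(1.18×10⁻⁴ × 1.07) = 7.57 m/s
Around a low, centrifugal force acts outward with Coriolis, so pressure-gradient force balances both:
(1/ρ)|∂P/∂n| = fV + V²/R  →  V² + fR·V − fR·V_g = 0
With fR = 1.18×10⁻⁴ × 1266×10³ m = 149 m/s:
V = [−fR + √((fR)² + 4 fR V_g)]/2 = [−149 + √(149² + 4×149×7.57)]/2 = 7.22 m/s
Subgeostrophic (V < V_g = 7.57 m/s), as expected around a low.
Converting: 7.22 m/s × 3.6 = 26 km/h

26 km/h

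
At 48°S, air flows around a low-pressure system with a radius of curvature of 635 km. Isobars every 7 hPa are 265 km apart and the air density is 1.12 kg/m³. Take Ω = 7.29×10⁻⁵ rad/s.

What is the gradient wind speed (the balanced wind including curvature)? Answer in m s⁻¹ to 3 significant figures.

Coriolis parameter at 48°S:
f = 2Ω sin φ = 2 × 7.29×10⁻⁵ × sin 48° = 1.08×10⁻⁴ s⁻¹
Pressure gradient: |∂P/∂n| = 700 Pa / 265000 m = 2.64×10⁻³ Pa/m
Geostrophic speed: V_g = |∂P/∂n|/(fρ) = 2.64×10⁻³/(1.08×10⁻⁴ × 1.12) = 21.8 m/s
Around a low, centrifugal force acts outward with Coriolis, so pressure-gradient force balances both:
(1/ρ)|∂P/∂n| = fV + V²/R  →  V² + fR·V − fR·V_g = 0
With fR = 1.08×10⁻⁴ × 635×10³ m = 68.8 m/s:
V = [−fR + √((fR)² + 4 fR V_g)]/2 = [−68.8 + √(68.8² + 4×68.8×21.8)]/2 = 17.4 m/s
Subgeostrophic (V < V_g = 21.8 m/s), as expected around a low.

17.4 m s⁻¹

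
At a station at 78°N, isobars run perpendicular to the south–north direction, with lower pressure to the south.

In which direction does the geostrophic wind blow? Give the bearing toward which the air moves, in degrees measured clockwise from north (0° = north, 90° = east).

The pressure-gradient force points toward the south (bearing 180°).
Geostrophic balance: in the Northern Hemisphere the Coriolis force deflects motion to the right, so the geostrophic wind blows 90° to the right of the pressure-gradient force (low pressure on the left).
Rotating 180° by 90° clockwise gives 270° — the wind blows toward the west.

270°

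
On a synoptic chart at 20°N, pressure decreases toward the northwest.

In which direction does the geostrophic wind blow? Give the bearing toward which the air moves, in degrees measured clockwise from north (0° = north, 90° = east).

The pressure-gradient force points toward the northwest (bearing 315°).
Geostrophic balance: in the Northern Hemisphere the Coriolis force deflects motion to the right, so the geostrophic wind blows 90° to the right of the pressure-gradient force (low pressure on the left).
Rotating 315° by 90° clockwise gives 045° — the wind blows toward the northeast.

045°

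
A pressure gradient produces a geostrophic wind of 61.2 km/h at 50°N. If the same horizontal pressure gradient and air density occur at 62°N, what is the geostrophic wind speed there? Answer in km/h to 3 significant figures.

53.1 km/h

With the same pressure gradient and density, V_g ∝ 1/f ∝ 1/sin φ.
V₂ = V₁ · sin φ₁ / sin φ₂ = 61.2 × sin 50° / sin 62°
V₂ = 61.2 × 0.7660/0.8829 = 53.1 km/h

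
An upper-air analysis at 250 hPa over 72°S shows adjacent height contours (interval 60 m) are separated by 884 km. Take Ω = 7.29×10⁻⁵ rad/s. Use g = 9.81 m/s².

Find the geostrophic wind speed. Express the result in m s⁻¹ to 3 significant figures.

4.80 m s⁻¹

Coriolis parameter at 72°S:
f = 2Ω sin φ = 2 × 7.29×10⁻⁵ × sin 72° = 1.39×10⁻⁴ s⁻¹
Height gradient: |∂Z/∂n| = 60 m / 884000 m = 6.79×10⁻⁵
On a pressure surface, geostrophic balance gives V_g = (g/f)|∂Z/∂n|:
V_g = 9.81 × 6.79×10⁻⁵ / 1.39×10⁻⁴ = 4.80 m/s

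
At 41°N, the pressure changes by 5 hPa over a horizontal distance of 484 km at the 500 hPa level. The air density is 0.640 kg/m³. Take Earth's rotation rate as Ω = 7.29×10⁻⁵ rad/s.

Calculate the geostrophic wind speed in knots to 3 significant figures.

32.8 knots

Coriolis parameter at 41°N:
f = 2Ω sin φ = 2 × 7.29×10⁻⁵ × sin 41° = 9.57×10⁻⁵ s⁻¹
Pressure gradient: |∂P/∂n| = 500 Pa / 484000 m = 1.03×10⁻³ Pa/m
Geostrophic balance (pressure-gradient force = Coriolis force):
V_g = (1/(fρ)) |∂P/∂n| = 1.03×10⁻³ / (9.57×10⁻⁵ × 0.640) = 16.9 m/s
Converting: 16.9 m/s × 1.944 = 32.8 knots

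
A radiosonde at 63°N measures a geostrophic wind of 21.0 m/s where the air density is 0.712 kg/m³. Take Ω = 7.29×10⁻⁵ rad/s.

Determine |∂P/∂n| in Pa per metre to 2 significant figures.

1.9×10⁻³ Pa/m

Coriolis parameter at 63°N:
f = 2Ω sin φ = 2 × 7.29×10⁻⁵ × sin 63° = 1.30×10⁻⁴ s⁻¹
Geostrophic balance rearranged: |∂P/∂n| = f ρ V_g
|∂P/∂n| = 1.30×10⁻⁴ × 0.712 × 21.0 = 1.94×10⁻³ Pa/m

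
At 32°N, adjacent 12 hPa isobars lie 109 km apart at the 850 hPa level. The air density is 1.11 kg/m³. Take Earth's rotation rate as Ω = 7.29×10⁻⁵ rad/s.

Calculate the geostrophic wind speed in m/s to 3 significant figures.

128 m/s

Coriolis parameter at 32°N:
f = 2Ω sin φ = 2 × 7.29×10⁻⁵ × sin 32° = 7.73×10⁻⁵ s⁻¹
Pressure gradient: |∂P/∂n| = 1200 Pa / 109000 m = 1.10×10⁻² Pa/m
Geostrophic balance (pressure-gradient force = Coriolis force):
V_g = (1/(fρ)) |∂P/∂n| = 1.10×10⁻² / (7.73×10⁻⁵ × 1.11) = 128 m/s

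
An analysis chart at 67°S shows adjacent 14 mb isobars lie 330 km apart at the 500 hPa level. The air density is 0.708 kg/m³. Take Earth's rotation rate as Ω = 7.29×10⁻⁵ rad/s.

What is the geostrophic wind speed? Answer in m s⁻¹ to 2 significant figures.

Coriolis parameter at 67°S:
f = 2Ω sin φ = 2 × 7.29×10⁻⁵ × sin 67° = 1.34×10⁻⁴ s⁻¹
Pressure gradient: |∂P/∂n| = 1400 Pa / 330000 m = 4.24×10⁻³ Pa/m
Geostrophic balance (pressure-gradient force = Coriolis force):
V_g = (1/(fρ)) |∂P/∂n| = 4.24×10⁻³ / (1.34×10⁻⁴ × 0.708) = 44.6 m/s

45 m s⁻¹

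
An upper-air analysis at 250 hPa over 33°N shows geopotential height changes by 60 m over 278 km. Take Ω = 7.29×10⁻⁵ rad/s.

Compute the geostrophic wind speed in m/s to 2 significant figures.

27 m/s

Coriolis parameter at 33°N:
f = 2Ω sin φ = 2 × 7.29×10⁻⁵ × sin 33° = 7.94×10⁻⁵ s⁻¹
Height gradient: |∂Z/∂n| = 60 m / 278000 m = 2.16×10⁻⁴
On a pressure surface, geostrophic balance gives V_g = (g/f)|∂Z/∂n|:
V_g = 9.81 × 2.16×10⁻⁴ / 7.94×10⁻⁵ = 26.7 m/s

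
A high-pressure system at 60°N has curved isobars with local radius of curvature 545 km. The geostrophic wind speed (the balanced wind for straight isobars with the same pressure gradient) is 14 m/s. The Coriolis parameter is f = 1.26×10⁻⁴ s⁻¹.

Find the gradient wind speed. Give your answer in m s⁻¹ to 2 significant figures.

Around a high, pressure-gradient force acts outward with centrifugal, so Coriolis balances both:
fV = (1/ρ)|∂P/∂n| + V²/R  →  V² − fR·V + fR·V_g = 0
With fR = 1.26×10⁻⁴ × 545×10³ m = 68.7 m/s:
V = [fR − √((fR)² − 4 fR V_g)]/2 = [68.7 − √(68.7² − 4×68.7×14)]/2 = 19.6 m/s
Supergeostrophic (V > V_g = 14 m/s), as expected around a high.

20 m s⁻¹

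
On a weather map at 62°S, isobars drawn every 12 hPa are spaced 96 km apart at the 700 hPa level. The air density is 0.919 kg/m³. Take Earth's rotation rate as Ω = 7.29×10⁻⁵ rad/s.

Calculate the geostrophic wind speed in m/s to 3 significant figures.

Coriolis parameter at 62°S:
f = 2Ω sin φ = 2 × 7.29×10⁻⁵ × sin 62° = 1.29×10⁻⁴ s⁻¹
Pressure gradient: |∂P/∂n| = 1200 Pa / 96000 m = 1.25×10⁻² Pa/m
Geostrophic balance (pressure-gradient force = Coriolis force):
V_g = (1/(fρ)) |∂P/∂n| = 1.25×10⁻² / (1.29×10⁻⁴ × 0.919) = 106 m/s

106 m/s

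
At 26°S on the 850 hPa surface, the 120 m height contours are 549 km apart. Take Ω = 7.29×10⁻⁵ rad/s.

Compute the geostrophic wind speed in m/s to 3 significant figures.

33.5 m/s

Coriolis parameter at 26°S:
f = 2Ω sin φ = 2 × 7.29×10⁻⁵ × sin 26° = 6.39×10⁻⁵ s⁻¹
Height gradient: |∂Z/∂n| = 120 m / 549000 m = 2.19×10⁻⁴
On a pressure surface, geostrophic balance gives V_g = (g/f)|∂Z/∂n|:
V_g = 9.81 × 2.19×10⁻⁴ / 6.39×10⁻⁵ = 33.5 m/s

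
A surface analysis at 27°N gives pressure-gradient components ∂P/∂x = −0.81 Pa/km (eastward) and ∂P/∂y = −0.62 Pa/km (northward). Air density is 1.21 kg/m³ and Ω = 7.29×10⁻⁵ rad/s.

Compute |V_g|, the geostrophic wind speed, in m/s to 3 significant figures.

Coriolis parameter at 27°N:
f = 2Ω sin φ = 2 × 7.29×10⁻⁵ × sin 27° = 6.62×10⁻⁵ s⁻¹
Component geostrophic relations (x east, y north):
u_g = −(1/(fρ)) ∂P/∂y,  v_g = (1/(fρ)) ∂P/∂x
u_g = −(−0.62×10⁻³)/(6.62×10⁻⁵ × 1.21) = 7.74 m/s;  v_g = (−0.81×10⁻³)/(6.62×10⁻⁵ × 1.21) = −10.1 m/s
|V_g| = √(u_g² + v_g²) = 12.7 m/s

12.7 m/s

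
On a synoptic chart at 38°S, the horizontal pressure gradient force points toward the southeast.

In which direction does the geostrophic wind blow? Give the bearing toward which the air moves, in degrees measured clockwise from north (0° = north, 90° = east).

045°

The pressure-gradient force points toward the southeast (bearing 135°).
Geostrophic balance: in the Southern Hemisphere the Coriolis force deflects motion to the left, so the geostrophic wind blows 90° to the left of the pressure-gradient force (low pressure on the right).
Rotating 135° by 90° counterclockwise gives 045° — the wind blows toward the northeast.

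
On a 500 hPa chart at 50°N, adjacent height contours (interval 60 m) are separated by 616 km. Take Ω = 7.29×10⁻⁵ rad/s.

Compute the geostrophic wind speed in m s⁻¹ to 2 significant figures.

8.6 m s⁻¹

Coriolis parameter at 50°N:
f = 2Ω sin φ = 2 × 7.29×10⁻⁵ × sin 50° = 1.12×10⁻⁴ s⁻¹
Height gradient: |∂Z/∂n| = 60 m / 616000 m = 9.74×10⁻⁵
On a pressure surface, geostrophic balance gives V_g = (g/f)|∂Z/∂n|:
V_g = 9.81 × 9.74×10⁻⁵ / 1.12×10⁻⁴ = 8.56 m/s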